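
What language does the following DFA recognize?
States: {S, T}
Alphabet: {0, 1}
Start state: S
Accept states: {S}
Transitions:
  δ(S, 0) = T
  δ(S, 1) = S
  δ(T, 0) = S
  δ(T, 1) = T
Testing a few strings:
  '1' → accept
  '011' → reject
  '000' → reject
  '00' → accept
State roles: S=even number of 0's so far; T=odd number of 0's so far
All binary strings with an even number of 0's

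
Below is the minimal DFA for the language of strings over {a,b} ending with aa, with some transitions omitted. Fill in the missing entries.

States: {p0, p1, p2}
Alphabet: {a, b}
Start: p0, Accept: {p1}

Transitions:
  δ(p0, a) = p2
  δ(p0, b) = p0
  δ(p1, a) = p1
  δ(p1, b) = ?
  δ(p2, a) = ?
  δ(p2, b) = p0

From the language and accept set, identify what each state tracks — p0: last symbol not a; p1: two trailing a's; p2: one trailing a.
Each missing δ(q, a) is the state matching the new tracked value after reading a.
δ(p1, b) = p0; δ(p2, a) = p1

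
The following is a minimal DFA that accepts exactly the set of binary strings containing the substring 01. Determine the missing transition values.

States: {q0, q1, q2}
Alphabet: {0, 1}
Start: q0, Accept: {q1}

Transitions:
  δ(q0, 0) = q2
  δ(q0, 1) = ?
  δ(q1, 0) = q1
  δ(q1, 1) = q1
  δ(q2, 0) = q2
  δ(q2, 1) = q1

From the language and accept set, identify what each state tracks — q0: no 0 seen yet; q1: substring 01 seen; q2: seen a 0, waiting for 1.
Each missing δ(q, a) is the state matching the new tracked value after reading a.
δ(q0, 1) = q0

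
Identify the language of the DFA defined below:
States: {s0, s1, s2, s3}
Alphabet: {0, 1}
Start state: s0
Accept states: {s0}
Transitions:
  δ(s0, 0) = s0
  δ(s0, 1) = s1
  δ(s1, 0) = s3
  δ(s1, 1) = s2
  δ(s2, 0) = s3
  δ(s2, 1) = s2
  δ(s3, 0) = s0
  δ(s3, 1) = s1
Testing a few strings:
  '0' → accept
  '0110' → reject
  '11' → reject
  '0101' → reject
State roles: s0=value ≡ 0 (mod 4); s1=value ≡ 1 (mod 4); s2=value ≡ 3 (mod 4); s3=value ≡ 2 (mod 4)
All binary strings representing a multiple of 4 (read in base 2; leading zeros allowed and ε counts as 0)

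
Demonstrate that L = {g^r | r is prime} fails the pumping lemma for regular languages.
Assume L is regular with pumping length p. Idea: pumping by a suitable count produces a composite length.
Let q be a prime with q ≥ p and choose s = g^q ∈ L. By the pumping lemma, s = xyz with |xy| ≤ p, |y| = k ≥ 1. Take i = q+1: |xy^(q+1)z| = q + q·k = q(1+k). Since q ≥ 2 and 1+k ≥ 2, q(1+k) is composite, so xy^(q+1)z ∉ L.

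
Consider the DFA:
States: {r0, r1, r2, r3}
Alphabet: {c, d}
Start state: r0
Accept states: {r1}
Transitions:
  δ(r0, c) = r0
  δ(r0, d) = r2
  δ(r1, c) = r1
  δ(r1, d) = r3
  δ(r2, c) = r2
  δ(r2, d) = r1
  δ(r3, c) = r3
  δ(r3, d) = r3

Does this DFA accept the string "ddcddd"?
Processing string "ddcddd":
  r0 --d--> r2
  r2 --d--> r1
  r1 --c--> r1
  r1 --d--> r3
  r3 --d--> r3
  r3 --d--> r3
Final state: r3
Accept states: {r1}
No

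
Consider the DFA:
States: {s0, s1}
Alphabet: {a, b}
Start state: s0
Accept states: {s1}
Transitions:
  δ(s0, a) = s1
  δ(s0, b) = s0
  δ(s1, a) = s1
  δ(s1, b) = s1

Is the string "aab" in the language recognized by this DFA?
Processing string "aab":
  s0 --a--> s1
  s1 --a--> s1
  s1 --b--> s1
Final state: s1
Accept states: {s1}
Yes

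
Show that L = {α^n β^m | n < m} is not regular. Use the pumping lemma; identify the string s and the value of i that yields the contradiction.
Assume L is regular with pumping length p. Idea: pumping up the α-block makes the α-count reach the β-count.
Choose s = α^p β^(p+1) ∈ L. By the pumping lemma, s = xyz with |xy| ≤ p, |y| > 0, so y = α^k with k ≥ 1. Then xy²z = α^(p+k) β^(p+1). Since p+k ≥ p+1, the number of α's is no longer strictly less than the number of β's, so xy²z ∉ L.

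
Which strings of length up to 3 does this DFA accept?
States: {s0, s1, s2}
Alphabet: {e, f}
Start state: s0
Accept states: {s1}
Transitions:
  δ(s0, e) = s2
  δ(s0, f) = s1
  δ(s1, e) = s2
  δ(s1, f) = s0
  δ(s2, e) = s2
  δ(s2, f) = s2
f, fff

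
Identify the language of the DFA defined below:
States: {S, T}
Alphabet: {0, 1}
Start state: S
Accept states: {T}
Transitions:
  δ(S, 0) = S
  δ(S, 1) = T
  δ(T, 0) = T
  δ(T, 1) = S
Testing a few strings:
  '111' → accept
  '110' → reject
  '001' → accept
  '00' → reject
State roles: S=even number of 1's so far; T=odd number of 1's so far
All binary strings with an odd number of 1's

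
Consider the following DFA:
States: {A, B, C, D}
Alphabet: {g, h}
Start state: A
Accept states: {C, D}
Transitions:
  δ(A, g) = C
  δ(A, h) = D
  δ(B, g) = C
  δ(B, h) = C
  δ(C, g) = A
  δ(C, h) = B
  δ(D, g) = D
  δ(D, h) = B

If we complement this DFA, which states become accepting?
Complement accept states = All states \ Original accept states
= {A, B, C, D} \ {C, D}
{A, B}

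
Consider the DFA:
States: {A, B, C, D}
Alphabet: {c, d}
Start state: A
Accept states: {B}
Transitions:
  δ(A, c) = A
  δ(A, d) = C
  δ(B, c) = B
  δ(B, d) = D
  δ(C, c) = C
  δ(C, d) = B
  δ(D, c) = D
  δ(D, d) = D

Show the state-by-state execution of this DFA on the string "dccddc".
read 'd': A → C
  read 'c': C → C
  read 'c': C → C
  read 'd': C → B
  read 'd': B → D
  read 'c': D → D
A -> C -> C -> C -> B -> D -> D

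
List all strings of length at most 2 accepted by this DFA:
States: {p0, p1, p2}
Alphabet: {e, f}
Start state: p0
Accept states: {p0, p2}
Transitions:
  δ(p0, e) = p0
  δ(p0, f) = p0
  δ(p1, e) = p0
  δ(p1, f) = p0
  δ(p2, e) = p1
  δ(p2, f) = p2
ε, e, f, ee, ef, fe, ff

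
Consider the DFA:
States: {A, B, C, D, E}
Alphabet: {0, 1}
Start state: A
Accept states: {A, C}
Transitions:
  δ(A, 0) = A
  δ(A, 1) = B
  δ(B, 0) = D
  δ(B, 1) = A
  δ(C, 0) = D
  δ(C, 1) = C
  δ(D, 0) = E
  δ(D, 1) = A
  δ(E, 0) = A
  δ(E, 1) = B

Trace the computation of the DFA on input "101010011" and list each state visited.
read '1': A → B
  read '0': B → D
  read '1': D → A
  read '0': A → A
  read '1': A → B
  read '0': B → D
  read '0': D → E
  read '1': E → B
  read '1': B → A
A -> B -> D -> A -> A -> B -> D -> E -> B -> A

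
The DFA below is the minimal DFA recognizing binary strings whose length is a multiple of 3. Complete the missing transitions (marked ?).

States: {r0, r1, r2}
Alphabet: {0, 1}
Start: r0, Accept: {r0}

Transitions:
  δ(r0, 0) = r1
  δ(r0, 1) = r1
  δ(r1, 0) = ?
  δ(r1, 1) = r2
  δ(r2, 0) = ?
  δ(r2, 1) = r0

From the language and accept set, identify what each state tracks — r0: length ≡ 0 (mod 3); r1: length ≡ 1 (mod 3); r2: length ≡ 2 (mod 3).
Each missing δ(q, a) is the state matching the new tracked value after reading a.
δ(r1, 0) = r2; δ(r2, 0) = r0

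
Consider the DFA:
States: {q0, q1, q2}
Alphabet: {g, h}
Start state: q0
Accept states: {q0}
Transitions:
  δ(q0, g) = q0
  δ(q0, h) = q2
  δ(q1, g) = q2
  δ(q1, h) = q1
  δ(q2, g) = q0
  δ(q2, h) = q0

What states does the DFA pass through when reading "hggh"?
read 'h': q0 → q2
  read 'g': q2 → q0
  read 'g': q0 → q0
  read 'h': q0 → q2
q0 -> q2 -> q0 -> q0 -> q2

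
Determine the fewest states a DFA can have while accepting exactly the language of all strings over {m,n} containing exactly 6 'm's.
By Myhill–Nerode, count the distinguishable equivalence classes: 8 classes — having seen 0, 1, …, 6, or >6 copies of 'm'; the count-6 class is the only accepting one and >6 is dead.
8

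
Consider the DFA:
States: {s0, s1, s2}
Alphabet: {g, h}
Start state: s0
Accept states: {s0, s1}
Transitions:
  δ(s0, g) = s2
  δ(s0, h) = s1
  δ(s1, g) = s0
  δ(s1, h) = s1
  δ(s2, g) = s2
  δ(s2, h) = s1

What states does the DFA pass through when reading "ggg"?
read 'g': s0 → s2
  read 'g': s2 → s2
  read 'g': s2 → s2
s0 -> s2 -> s2 -> s2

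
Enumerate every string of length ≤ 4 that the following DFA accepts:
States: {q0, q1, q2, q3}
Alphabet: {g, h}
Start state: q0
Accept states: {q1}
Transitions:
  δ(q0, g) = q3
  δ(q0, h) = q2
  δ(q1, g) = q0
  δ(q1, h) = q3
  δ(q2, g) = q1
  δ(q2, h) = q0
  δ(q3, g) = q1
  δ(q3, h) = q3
gg, hg, ghg, gghg, ghhg, hghg, hhgg, hhhg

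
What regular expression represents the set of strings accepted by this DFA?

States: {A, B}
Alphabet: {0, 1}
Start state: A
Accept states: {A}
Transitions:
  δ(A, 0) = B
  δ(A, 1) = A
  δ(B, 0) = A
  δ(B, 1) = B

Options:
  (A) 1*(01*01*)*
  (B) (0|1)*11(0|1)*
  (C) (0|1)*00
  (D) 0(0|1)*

Check each option against the DFA on short strings; one disagreement eliminates an option:
  (A) 1*(01*01*)*: agrees with the DFA on every string of length ≤ 6
  (B) (0|1)*11(0|1)*: on ε the DFA stays in A and accepts (A ∈ Accept), but the regex does not match it → eliminate
  (C) (0|1)*00: on ε the DFA stays in A and accepts (A ∈ Accept), but the regex does not match it → eliminate
  (D) 0(0|1)*: on ε the DFA stays in A and accepts (A ∈ Accept), but the regex does not match it → eliminate
Only (A) is consistent with the DFA.
(A) 1*(01*01*)*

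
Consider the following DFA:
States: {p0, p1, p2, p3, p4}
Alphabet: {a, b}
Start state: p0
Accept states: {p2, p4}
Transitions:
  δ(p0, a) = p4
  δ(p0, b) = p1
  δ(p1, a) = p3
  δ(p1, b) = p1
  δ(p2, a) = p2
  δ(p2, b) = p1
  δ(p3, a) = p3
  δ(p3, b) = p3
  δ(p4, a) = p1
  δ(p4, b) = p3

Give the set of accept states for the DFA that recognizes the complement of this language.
Complement accept states = All states \ Original accept states
= {p0, p1, p2, p3, p4} \ {p2, p4}
{p0, p1, p3}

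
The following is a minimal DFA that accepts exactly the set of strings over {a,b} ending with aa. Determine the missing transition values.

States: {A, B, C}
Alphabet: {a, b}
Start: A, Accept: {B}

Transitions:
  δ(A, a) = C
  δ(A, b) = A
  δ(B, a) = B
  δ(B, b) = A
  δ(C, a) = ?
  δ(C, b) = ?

From the language and accept set, identify what each state tracks — A: last symbol not a; B: two trailing a's; C: one trailing a.
Each missing δ(q, a) is the state matching the new tracked value after reading a.
δ(C, a) = B; δ(C, b) = A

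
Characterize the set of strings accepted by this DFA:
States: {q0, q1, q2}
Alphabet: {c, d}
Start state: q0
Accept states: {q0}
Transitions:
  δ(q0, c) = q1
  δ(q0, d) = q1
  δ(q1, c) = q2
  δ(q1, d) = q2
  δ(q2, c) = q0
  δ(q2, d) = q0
Testing a few strings:
  'c' → reject
  'ccd' → accept
  'd' → reject
  'dd' → reject
State roles: q0=length ≡ 0 (mod 3); q1=length ≡ 1 (mod 3); q2=length ≡ 2 (mod 3)
All strings over {c,d} whose length is a multiple of 3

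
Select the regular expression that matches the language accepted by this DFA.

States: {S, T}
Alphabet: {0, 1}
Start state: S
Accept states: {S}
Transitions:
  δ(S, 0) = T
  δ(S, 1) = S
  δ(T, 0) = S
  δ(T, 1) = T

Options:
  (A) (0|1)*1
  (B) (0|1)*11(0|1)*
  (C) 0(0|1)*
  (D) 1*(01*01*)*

Check each option against the DFA on short strings; one disagreement eliminates an option:
  (A) (0|1)*1: on ε the DFA stays in S and accepts (S ∈ Accept), but the regex does not match it → eliminate
  (B) (0|1)*11(0|1)*: on ε the DFA stays in S and accepts (S ∈ Accept), but the regex does not match it → eliminate
  (C) 0(0|1)*: on ε the DFA stays in S and accepts (S ∈ Accept), but the regex does not match it → eliminate
  (D) 1*(01*01*)*: agrees with the DFA on every string of length ≤ 6
Only (D) is consistent with the DFA.
(D) 1*(01*01*)*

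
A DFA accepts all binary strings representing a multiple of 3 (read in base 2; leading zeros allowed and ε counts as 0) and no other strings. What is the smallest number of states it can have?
By Myhill–Nerode, count the distinguishable equivalence classes: three classes — residue of the binary value mod 3.
3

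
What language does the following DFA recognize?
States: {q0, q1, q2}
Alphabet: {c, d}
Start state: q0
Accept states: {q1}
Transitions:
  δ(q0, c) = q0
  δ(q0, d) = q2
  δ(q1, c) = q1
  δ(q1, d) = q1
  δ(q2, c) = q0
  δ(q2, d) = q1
Testing a few strings:
  'dd' → accept
  'dccc' → reject
  'ccd' → reject
  'ccdd' → accept
State roles: q0=no progress toward dd; q1=substring dd seen; q2=one trailing d
All strings over {c,d} containing the substring dd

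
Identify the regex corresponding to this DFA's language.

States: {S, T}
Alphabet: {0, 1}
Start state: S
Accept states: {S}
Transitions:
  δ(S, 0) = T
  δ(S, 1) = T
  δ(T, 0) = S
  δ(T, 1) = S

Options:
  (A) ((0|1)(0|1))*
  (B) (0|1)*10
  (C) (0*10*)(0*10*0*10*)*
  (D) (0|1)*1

Check each option against the DFA on short strings; one disagreement eliminates an option:
  (A) ((0|1)(0|1))*: agrees with the DFA on every string of length ≤ 6
  (B) (0|1)*10: on ε the DFA stays in S and accepts (S ∈ Accept), but the regex does not match it → eliminate
  (C) (0*10*)(0*10*0*10*)*: on ε the DFA stays in S and accepts (S ∈ Accept), but the regex does not match it → eliminate
  (D) (0|1)*1: on ε the DFA stays in S and accepts (S ∈ Accept), but the regex does not match it → eliminate
Only (A) is consistent with the DFA.
(A) ((0|1)(0|1))*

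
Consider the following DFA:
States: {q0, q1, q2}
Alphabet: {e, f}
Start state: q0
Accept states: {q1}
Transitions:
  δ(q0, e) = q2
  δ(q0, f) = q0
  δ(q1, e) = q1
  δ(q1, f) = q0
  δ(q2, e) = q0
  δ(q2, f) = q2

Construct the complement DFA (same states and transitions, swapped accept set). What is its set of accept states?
Complement accept states = All states \ Original accept states
= {q0, q1, q2} \ {q1}
{q0, q2}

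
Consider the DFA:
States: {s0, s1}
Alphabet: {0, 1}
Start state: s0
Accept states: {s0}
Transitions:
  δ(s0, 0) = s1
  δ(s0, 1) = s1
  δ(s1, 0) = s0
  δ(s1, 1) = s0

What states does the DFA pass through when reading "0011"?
read '0': s0 → s1
  read '0': s1 → s0
  read '1': s0 → s1
  read '1': s1 → s0
s0 -> s1 -> s0 -> s1 -> s0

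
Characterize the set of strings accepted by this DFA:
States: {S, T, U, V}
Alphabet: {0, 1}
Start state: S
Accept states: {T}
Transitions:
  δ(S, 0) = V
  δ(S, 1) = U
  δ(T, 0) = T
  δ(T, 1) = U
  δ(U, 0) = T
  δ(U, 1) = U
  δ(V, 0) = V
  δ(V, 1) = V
Testing a few strings:
  '0000' → reject
  '0101' → reject
  '0' → reject
  '0010' → reject
State roles: S=no input read; T=started with 1, last symbol 0; U=started with 1, last symbol 1; V=started with 0 (dead)
All binary strings that start with 1 and end with 0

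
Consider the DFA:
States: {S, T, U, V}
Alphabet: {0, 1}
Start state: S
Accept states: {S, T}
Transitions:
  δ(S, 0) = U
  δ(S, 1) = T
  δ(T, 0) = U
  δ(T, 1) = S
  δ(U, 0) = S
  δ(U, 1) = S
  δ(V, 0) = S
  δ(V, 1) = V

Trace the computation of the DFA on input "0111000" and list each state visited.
read '0': S → U
  read '1': U → S
  read '1': S → T
  read '1': T → S
  read '0': S → U
  read '0': U → S
  read '0': S → U
S -> U -> S -> T -> S -> U -> S -> U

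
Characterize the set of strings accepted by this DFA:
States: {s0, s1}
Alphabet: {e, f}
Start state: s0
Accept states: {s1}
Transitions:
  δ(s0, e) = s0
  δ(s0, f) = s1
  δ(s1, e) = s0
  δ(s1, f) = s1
Testing a few strings:
  'f' → accept
  'fef' → accept
  'eef' → accept
  'e' → reject
State roles: s0=last symbol not f; s1=last symbol is f
All strings over {e,f} ending with f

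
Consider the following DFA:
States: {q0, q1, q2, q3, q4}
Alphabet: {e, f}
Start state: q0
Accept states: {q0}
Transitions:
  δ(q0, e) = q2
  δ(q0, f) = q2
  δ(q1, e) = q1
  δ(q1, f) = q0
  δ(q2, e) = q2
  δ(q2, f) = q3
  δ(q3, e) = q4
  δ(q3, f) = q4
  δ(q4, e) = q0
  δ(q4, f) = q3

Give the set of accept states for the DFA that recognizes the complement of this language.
Complement accept states = All states \ Original accept states
= {q0, q1, q2, q3, q4} \ {q0}
{q1, q2, q3, q4}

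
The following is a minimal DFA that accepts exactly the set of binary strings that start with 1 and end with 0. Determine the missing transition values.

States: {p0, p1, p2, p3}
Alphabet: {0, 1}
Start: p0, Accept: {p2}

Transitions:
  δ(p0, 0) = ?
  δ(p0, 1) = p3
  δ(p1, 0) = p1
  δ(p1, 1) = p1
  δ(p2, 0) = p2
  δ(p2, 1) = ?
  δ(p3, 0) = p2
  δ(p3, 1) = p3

From the language and accept set, identify what each state tracks — p0: no input read; p1: started with 0 (dead); p2: started with 1, last symbol 0; p3: started with 1, last symbol 1.
Each missing δ(q, a) is the state matching the new tracked value after reading a.
δ(p0, 0) = p1; δ(p2, 1) = p3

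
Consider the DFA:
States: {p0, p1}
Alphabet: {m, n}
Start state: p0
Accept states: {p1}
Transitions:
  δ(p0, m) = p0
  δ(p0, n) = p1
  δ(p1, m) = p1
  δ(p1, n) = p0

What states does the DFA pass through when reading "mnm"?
read 'm': p0 → p0
  read 'n': p0 → p1
  read 'm': p1 → p1
p0 -> p0 -> p1 -> p1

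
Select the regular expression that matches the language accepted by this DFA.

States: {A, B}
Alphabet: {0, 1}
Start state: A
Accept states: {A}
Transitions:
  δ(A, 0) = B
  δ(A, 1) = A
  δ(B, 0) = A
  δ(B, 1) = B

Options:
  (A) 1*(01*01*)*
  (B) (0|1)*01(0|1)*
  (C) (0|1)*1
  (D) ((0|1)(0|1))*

Check each option against the DFA on short strings; one disagreement eliminates an option:
  (A) 1*(01*01*)*: agrees with the DFA on every string of length ≤ 6
  (B) (0|1)*01(0|1)*: on ε the DFA stays in A and accepts (A ∈ Accept), but the regex does not match it → eliminate
  (C) (0|1)*1: on ε the DFA stays in A and accepts (A ∈ Accept), but the regex does not match it → eliminate
  (D) ((0|1)(0|1))*: on '1' the DFA goes A → A and accepts (A ∈ Accept), but the regex does not match it → eliminate
Only (A) is consistent with the DFA.
(A) 1*(01*01*)*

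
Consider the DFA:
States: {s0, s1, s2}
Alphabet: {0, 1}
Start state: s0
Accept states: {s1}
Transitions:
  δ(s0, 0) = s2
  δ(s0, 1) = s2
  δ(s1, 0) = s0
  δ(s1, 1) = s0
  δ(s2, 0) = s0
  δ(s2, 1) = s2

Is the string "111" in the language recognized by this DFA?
Processing string "111":
  s0 --1--> s2
  s2 --1--> s2
  s2 --1--> s2
Final state: s2
Accept states: {s1}
No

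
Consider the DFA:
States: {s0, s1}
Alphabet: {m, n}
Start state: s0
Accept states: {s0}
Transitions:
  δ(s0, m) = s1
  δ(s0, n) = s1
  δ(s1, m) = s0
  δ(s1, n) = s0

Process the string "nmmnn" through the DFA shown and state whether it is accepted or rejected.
Processing string "nmmnn":
  s0 --n--> s1
  s1 --m--> s0
  s0 --m--> s1
  s1 --n--> s0
  s0 --n--> s1
Final state: s1
Accept states: {s0}
No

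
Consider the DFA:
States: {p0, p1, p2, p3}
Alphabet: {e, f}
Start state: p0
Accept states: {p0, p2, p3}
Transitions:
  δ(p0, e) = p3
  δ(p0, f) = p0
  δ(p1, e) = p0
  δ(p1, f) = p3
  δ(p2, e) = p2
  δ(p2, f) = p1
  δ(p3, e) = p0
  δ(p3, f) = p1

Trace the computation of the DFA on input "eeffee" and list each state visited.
read 'e': p0 → p3
  read 'e': p3 → p0
  read 'f': p0 → p0
  read 'f': p0 → p0
  read 'e': p0 → p3
  read 'e': p3 → p0
p0 -> p3 -> p0 -> p0 -> p0 -> p3 -> p0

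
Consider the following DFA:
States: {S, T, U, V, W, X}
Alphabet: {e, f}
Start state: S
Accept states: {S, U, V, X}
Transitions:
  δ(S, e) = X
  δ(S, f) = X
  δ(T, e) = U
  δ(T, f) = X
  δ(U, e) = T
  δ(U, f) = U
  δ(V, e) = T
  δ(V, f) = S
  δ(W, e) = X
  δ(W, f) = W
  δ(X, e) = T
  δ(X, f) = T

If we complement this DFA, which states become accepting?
Complement accept states = All states \ Original accept states
= {S, T, U, V, W, X} \ {S, U, V, X}
{T, W}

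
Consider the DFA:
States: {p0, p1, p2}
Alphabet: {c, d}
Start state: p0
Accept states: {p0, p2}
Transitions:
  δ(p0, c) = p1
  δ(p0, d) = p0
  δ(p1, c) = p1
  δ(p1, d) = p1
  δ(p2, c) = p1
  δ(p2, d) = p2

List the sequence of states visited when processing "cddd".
read 'c': p0 → p1
  read 'd': p1 → p1
  read 'd': p1 → p1
  read 'd': p1 → p1
p0 -> p1 -> p1 -> p1 -> p1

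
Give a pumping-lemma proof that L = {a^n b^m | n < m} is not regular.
Assume L is regular with pumping length p. Idea: pumping up the a-block makes the a-count reach the b-count.
Choose s = a^p b^(p+1) ∈ L. By the pumping lemma, s = xyz with |xy| ≤ p, |y| > 0, so y = a^k with k ≥ 1. Then xy²z = a^(p+k) b^(p+1). Since p+k ≥ p+1, the number of a's is no longer strictly less than the number of b's, so xy²z ∉ L.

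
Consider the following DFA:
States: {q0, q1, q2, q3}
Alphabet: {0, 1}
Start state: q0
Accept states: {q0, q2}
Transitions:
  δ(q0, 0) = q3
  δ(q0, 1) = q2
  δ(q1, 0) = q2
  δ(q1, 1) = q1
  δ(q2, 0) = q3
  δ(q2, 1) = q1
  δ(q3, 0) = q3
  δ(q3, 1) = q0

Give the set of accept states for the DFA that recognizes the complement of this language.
Complement accept states = All states \ Original accept states
= {q0, q1, q2, q3} \ {q0, q2}
{q1, q3}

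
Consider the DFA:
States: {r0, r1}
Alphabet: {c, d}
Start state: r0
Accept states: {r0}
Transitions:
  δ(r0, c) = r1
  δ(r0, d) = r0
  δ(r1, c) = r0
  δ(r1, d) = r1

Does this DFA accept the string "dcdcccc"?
Processing string "dcdcccc":
  r0 --d--> r0
  r0 --c--> r1
  r1 --d--> r1
  r1 --c--> r0
  r0 --c--> r1
  r1 --c--> r0
  r0 --c--> r1
Final state: r1
Accept states: {r0}
No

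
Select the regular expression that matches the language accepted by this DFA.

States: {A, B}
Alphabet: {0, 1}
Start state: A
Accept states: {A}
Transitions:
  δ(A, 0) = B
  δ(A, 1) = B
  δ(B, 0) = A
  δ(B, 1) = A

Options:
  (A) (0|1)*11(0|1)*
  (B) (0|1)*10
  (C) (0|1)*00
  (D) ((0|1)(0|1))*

Check each option against the DFA on short strings; one disagreement eliminates an option:
  (A) (0|1)*11(0|1)*: on ε the DFA stays in A and accepts (A ∈ Accept), but the regex does not match it → eliminate
  (B) (0|1)*10: on ε the DFA stays in A and accepts (A ∈ Accept), but the regex does not match it → eliminate
  (C) (0|1)*00: on ε the DFA stays in A and accepts (A ∈ Accept), but the regex does not match it → eliminate
  (D) ((0|1)(0|1))*: agrees with the DFA on every string of length ≤ 6
Only (D) is consistent with the DFA.
(D) ((0|1)(0|1))*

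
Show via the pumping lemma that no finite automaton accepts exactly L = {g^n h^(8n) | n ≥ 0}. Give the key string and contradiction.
Assume L is regular with pumping length p. Idea: pumping the g-block breaks the 1:8 ratio.
Choose s = g^p h^(8p) (length 9p ≥ p). By the pumping lemma, s = xyz with |xy| ≤ p, |y| > 0, so y = g^k with k ≥ 1. Then xy²z = g^(p+k) h^(8p). For this to be in L we would need 8p = 8(p+k), i.e. 8k = 0, contradicting k ≥ 1. So xy²z ∉ L.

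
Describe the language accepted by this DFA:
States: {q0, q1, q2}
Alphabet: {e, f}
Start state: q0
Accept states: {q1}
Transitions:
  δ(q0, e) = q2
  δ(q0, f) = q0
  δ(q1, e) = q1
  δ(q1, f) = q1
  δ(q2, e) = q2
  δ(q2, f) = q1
Testing a few strings:
  'eefe' → accept
  'ff' → reject
  'fee' → reject
  'e' → reject
State roles: q0=no e seen yet; q1=substring ef seen; q2=seen a e, waiting for f
All strings over {e,f} containing the substring ef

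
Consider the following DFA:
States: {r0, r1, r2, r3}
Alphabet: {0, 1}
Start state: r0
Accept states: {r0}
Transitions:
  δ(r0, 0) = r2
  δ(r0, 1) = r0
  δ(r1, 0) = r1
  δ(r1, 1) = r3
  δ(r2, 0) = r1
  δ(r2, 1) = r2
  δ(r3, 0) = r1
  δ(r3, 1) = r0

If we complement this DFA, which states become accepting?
Complement accept states = All states \ Original accept states
= {r0, r1, r2, r3} \ {r0}
{r1, r2, r3}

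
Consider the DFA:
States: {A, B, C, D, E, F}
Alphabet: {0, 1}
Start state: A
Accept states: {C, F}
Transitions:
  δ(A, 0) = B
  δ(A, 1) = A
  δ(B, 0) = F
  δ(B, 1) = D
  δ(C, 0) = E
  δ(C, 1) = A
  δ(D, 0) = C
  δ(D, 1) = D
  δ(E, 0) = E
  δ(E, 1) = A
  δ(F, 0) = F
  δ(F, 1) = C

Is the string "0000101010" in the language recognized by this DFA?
Processing string "0000101010":
  A --0--> B
  B --0--> F
  F --0--> F
  F --0--> F
  F --1--> C
  C --0--> E
  E --1--> A
  A --0--> B
  B --1--> D
  D --0--> C
Final state: C
Accept states: {C, F}
Yes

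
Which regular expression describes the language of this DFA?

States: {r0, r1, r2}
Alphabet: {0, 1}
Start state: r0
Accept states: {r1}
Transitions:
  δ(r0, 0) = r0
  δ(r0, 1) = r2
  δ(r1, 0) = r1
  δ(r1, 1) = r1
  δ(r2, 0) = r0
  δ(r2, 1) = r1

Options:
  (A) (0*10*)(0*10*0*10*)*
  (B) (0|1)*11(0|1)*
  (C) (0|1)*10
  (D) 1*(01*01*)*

Check each option against the DFA on short strings; one disagreement eliminates an option:
  (A) (0*10*)(0*10*0*10*)*: on '1' the DFA goes r0 → r2 and rejects (r2 ∉ Accept), but the regex matches it → eliminate
  (B) (0|1)*11(0|1)*: agrees with the DFA on every string of length ≤ 6
  (C) (0|1)*10: on '10' the DFA goes r0 → r2 → r0 and rejects (r0 ∉ Accept), but the regex matches it → eliminate
  (D) 1*(01*01*)*: on ε the DFA stays in r0 and rejects (r0 ∉ Accept), but the regex matches it → eliminate
Only (B) is consistent with the DFA.
(B) (0|1)*11(0|1)*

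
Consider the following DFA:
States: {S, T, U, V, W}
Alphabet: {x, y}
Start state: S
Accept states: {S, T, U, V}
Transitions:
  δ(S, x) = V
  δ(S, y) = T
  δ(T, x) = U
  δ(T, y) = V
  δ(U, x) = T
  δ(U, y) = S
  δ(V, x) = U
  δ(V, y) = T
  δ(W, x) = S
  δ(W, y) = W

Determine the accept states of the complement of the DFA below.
Complement accept states = All states \ Original accept states
= {S, T, U, V, W} \ {S, T, U, V}
{W}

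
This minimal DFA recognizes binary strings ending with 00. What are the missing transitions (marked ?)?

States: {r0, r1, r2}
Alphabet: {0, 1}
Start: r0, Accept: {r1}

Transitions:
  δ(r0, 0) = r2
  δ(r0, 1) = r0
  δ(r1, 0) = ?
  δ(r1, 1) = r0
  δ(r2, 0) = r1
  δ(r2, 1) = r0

From the language and accept set, identify what each state tracks — r0: last symbol not 0; r1: two trailing 0's; r2: one trailing 0.
Each missing δ(q, a) is the state matching the new tracked value after reading a.
δ(r1, 0) = r1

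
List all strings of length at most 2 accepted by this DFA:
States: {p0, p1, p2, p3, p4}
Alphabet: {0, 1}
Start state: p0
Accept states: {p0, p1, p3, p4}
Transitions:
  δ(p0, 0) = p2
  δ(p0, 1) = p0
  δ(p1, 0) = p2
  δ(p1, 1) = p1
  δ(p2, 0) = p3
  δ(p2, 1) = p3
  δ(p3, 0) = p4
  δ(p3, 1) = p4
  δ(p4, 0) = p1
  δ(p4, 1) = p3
ε, 1, 00, 01, 11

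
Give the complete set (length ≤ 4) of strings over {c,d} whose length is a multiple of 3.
ε, ccc, ccd, cdc, cdd, dcc, dcd, ddc, ddd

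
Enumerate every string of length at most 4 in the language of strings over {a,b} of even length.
ε, aa, ab, ba, bb, aaaa, aaab, aaba, aabb, abaa, abab, abba, abbb, baaa, baab, baba, babb, bbaa, bbab, bbba, bbbb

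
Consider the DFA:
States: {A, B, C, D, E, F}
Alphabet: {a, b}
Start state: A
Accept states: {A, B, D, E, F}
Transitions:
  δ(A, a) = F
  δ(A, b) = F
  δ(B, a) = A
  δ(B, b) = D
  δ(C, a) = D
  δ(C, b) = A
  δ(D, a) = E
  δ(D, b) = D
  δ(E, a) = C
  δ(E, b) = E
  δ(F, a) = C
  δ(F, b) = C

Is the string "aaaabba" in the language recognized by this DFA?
Processing string "aaaabba":
  A --a--> F
  F --a--> C
  C --a--> D
  D --a--> E
  E --b--> E
  E --b--> E
  E --a--> C
Final state: C
Accept states: {A, B, D, E, F}
No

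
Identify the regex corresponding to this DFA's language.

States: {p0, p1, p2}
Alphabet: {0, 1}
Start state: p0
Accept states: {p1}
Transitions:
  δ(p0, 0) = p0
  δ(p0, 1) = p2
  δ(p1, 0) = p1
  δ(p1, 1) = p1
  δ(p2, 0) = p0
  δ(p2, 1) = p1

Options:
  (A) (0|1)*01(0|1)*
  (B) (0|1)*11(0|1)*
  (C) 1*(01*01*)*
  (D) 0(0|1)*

Check each option against the DFA on short strings; one disagreement eliminates an option:
  (A) (0|1)*01(0|1)*: on '01' the DFA goes p0 → p0 → p2 and rejects (p2 ∉ Accept), but the regex matches it → eliminate
  (B) (0|1)*11(0|1)*: agrees with the DFA on every string of length ≤ 6
  (C) 1*(01*01*)*: on ε the DFA stays in p0 and rejects (p0 ∉ Accept), but the regex matches it → eliminate
  (D) 0(0|1)*: on '0' the DFA goes p0 → p0 and rejects (p0 ∉ Accept), but the regex matches it → eliminate
Only (B) is consistent with the DFA.
(B) (0|1)*11(0|1)*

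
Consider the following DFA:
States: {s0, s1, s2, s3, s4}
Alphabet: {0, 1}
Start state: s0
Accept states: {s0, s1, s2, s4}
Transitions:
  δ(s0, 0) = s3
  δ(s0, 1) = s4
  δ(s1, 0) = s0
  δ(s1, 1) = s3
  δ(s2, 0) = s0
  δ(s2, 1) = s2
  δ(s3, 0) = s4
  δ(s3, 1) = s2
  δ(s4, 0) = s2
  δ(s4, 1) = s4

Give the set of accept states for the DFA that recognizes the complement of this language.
Complement accept states = All states \ Original accept states
= {s0, s1, s2, s3, s4} \ {s0, s1, s2, s4}
{s3}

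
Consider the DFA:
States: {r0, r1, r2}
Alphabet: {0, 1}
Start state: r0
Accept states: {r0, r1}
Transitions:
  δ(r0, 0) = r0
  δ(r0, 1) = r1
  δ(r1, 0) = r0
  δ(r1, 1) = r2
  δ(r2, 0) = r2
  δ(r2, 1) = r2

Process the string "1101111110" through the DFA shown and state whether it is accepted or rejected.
Processing string "1101111110":
  r0 --1--> r1
  r1 --1--> r2
  r2 --0--> r2
  r2 --1--> r2
  r2 --1--> r2
  r2 --1--> r2
  r2 --1--> r2
  r2 --1--> r2
  r2 --1--> r2
  r2 --0--> r2
Final state: r2
Accept states: {r0, r1}
No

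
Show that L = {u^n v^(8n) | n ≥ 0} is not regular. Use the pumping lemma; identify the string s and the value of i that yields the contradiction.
Assume L is regular with pumping length p. Idea: pumping the u-block breaks the 1:8 ratio.
Choose s = u^p v^(8p) (length 9p ≥ p). By the pumping lemma, s = xyz with |xy| ≤ p, |y| > 0, so y = u^k with k ≥ 1. Then xy²z = u^(p+k) v^(8p). For this to be in L we would need 8p = 8(p+k), i.e. 8k = 0, contradicting k ≥ 1. So xy²z ∉ L.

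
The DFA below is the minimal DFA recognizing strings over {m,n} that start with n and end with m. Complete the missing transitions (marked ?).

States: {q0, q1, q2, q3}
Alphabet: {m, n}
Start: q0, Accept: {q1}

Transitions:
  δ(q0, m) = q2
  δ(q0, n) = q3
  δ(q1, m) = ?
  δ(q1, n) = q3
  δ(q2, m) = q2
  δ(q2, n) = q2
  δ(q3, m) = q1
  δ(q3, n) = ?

From the language and accept set, identify what each state tracks — q0: no input read; q1: started with n, last symbol m; q2: started with m (dead); q3: started with n, last symbol n.
Each missing δ(q, a) is the state matching the new tracked value after reading a.
δ(q1, m) = q1; δ(q3, n) = q3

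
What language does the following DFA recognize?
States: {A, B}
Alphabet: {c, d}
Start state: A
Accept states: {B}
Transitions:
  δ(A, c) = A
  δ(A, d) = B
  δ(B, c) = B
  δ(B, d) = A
Testing a few strings:
  'ddc' → reject
  'dcc' → accept
  'dd' → reject
  'dcd' → reject
State roles: A=even number of d's so far; B=odd number of d's so far
All strings over {c,d} with an odd number of d's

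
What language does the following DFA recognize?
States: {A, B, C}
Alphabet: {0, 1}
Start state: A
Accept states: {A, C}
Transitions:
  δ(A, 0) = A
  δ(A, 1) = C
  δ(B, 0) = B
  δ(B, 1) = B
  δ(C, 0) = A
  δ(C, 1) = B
Testing a few strings:
  '000' → accept
  '010' → accept
  '01' → accept
  '101' → accept
State roles: A=last symbol not 1 (ok); B=saw 11 (dead); C=last symbol 1 (ok)
All binary strings with no two consecutive 1's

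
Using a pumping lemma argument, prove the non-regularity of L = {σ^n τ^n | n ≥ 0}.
Assume L is regular with pumping length p. Idea: pumping the σ-block changes the count balance.
Choose s = σ^p τ^p (length 2p ≥ p). By the pumping lemma, s = xyz with |xy| ≤ p, |y| > 0. So y = σ^k for some k > 0 (since xy is entirely within the σ's). Pumping gives xy²z = σ^(p+k) τ^p, which is not in L since p+k ≠ p.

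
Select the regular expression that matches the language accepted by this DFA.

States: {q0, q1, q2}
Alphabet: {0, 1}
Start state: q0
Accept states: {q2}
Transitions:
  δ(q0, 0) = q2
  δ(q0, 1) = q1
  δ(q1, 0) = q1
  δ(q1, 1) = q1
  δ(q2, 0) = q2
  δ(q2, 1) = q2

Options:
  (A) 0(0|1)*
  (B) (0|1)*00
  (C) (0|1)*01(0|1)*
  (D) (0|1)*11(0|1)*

Check each option against the DFA on short strings; one disagreement eliminates an option:
  (A) 0(0|1)*: agrees with the DFA on every string of length ≤ 6
  (B) (0|1)*00: on '0' the DFA goes q0 → q2 and accepts (q2 ∈ Accept), but the regex does not match it → eliminate
  (C) (0|1)*01(0|1)*: on '0' the DFA goes q0 → q2 and accepts (q2 ∈ Accept), but the regex does not match it → eliminate
  (D) (0|1)*11(0|1)*: on '0' the DFA goes q0 → q2 and accepts (q2 ∈ Accept), but the regex does not match it → eliminate
Only (A) is consistent with the DFA.
(A) 0(0|1)*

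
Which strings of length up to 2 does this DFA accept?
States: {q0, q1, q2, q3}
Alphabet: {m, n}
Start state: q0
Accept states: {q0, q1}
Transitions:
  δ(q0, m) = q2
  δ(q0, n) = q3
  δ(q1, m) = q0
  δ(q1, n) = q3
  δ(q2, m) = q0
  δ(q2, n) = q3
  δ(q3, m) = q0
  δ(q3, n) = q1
ε, mm, nm, nn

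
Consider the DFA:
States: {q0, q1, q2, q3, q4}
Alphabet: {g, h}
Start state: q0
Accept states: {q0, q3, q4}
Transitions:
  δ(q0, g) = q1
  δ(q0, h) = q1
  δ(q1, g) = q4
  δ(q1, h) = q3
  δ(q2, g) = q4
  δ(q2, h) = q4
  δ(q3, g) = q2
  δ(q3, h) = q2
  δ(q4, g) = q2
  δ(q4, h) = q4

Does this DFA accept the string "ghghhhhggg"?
Processing string "ghghhhhggg":
  q0 --g--> q1
  q1 --h--> q3
  q3 --g--> q2
  q2 --h--> q4
  q4 --h--> q4
  q4 --h--> q4
  q4 --h--> q4
  q4 --g--> q2
  q2 --g--> q4
  q4 --g--> q2
Final state: q2
Accept states: {q0, q3, q4}
No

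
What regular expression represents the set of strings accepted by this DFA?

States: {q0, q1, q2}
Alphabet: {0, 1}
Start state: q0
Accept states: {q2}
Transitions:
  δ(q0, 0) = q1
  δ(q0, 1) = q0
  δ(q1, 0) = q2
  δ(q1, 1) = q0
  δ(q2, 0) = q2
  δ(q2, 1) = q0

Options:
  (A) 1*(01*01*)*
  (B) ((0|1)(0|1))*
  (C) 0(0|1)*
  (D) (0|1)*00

Check each option against the DFA on short strings; one disagreement eliminates an option:
  (A) 1*(01*01*)*: on ε the DFA stays in q0 and rejects (q0 ∉ Accept), but the regex matches it → eliminate
  (B) ((0|1)(0|1))*: on ε the DFA stays in q0 and rejects (q0 ∉ Accept), but the regex matches it → eliminate
  (C) 0(0|1)*: on '0' the DFA goes q0 → q1 and rejects (q1 ∉ Accept), but the regex matches it → eliminate
  (D) (0|1)*00: agrees with the DFA on every string of length ≤ 6
Only (D) is consistent with the DFA.
(D) (0|1)*00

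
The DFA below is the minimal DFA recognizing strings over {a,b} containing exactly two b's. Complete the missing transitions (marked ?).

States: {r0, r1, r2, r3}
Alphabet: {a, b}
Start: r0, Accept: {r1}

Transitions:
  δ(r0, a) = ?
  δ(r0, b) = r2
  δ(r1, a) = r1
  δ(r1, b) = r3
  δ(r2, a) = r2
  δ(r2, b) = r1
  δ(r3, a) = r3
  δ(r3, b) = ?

From the language and accept set, identify what each state tracks — r0: zero b's; r1: two b's; r2: one b; r3: ≥ three b's (dead).
Each missing δ(q, a) is the state matching the new tracked value after reading a.
δ(r0, a) = r0; δ(r3, b) = r3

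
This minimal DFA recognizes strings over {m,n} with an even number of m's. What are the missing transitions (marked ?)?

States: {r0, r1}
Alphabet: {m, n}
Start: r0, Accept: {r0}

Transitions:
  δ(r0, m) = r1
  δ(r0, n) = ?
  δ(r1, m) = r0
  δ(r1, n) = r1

From the language and accept set, identify what each state tracks — r0: even number of m's so far; r1: odd number of m's so far.
Each missing δ(q, a) is the state matching the new tracked value after reading a.
δ(r0, n) = r0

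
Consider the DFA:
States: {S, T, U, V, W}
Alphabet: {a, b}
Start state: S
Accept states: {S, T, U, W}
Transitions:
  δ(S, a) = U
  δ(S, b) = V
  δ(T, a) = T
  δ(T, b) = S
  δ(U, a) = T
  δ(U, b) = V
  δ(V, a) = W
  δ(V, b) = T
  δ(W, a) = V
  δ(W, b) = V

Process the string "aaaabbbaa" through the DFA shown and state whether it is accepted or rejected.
Processing string "aaaabbbaa":
  S --a--> U
  U --a--> T
  T --a--> T
  T --a--> T
  T --b--> S
  S --b--> V
  V --b--> T
  T --a--> T
  T --a--> T
Final state: T
Accept states: {S, T, U, W}
Yes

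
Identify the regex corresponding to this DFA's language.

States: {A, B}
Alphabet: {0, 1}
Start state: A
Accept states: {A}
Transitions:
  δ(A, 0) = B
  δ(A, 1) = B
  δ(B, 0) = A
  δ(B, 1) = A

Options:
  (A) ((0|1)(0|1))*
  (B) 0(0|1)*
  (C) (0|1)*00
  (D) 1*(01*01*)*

Check each option against the DFA on short strings; one disagreement eliminates an option:
  (A) ((0|1)(0|1))*: agrees with the DFA on every string of length ≤ 6
  (B) 0(0|1)*: on ε the DFA stays in A and accepts (A ∈ Accept), but the regex does not match it → eliminate
  (C) (0|1)*00: on ε the DFA stays in A and accepts (A ∈ Accept), but the regex does not match it → eliminate
  (D) 1*(01*01*)*: on '1' the DFA goes A → B and rejects (B ∉ Accept), but the regex matches it → eliminate
Only (A) is consistent with the DFA.
(A) ((0|1)(0|1))*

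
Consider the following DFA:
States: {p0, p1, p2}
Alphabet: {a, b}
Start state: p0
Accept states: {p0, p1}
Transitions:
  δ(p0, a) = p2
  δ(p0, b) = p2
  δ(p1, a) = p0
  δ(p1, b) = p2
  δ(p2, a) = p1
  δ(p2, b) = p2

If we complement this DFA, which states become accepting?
Complement accept states = All states \ Original accept states
= {p0, p1, p2} \ {p0, p1}
{p2}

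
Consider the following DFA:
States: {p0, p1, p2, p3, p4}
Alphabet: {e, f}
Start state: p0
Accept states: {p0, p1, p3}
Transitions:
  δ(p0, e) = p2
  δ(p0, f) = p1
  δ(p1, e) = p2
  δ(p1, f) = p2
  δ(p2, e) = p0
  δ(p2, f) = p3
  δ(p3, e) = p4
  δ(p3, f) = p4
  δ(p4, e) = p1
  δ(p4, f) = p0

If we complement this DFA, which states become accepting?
Complement accept states = All states \ Original accept states
= {p0, p1, p2, p3, p4} \ {p0, p1, p3}
{p2, p4}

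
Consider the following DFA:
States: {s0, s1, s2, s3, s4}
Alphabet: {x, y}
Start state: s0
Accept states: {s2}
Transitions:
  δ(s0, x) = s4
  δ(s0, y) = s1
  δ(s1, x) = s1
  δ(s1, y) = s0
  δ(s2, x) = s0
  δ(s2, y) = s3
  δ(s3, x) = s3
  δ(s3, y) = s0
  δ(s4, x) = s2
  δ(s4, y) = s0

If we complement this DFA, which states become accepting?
Complement accept states = All states \ Original accept states
= {s0, s1, s2, s3, s4} \ {s2}
{s0, s1, s3, s4}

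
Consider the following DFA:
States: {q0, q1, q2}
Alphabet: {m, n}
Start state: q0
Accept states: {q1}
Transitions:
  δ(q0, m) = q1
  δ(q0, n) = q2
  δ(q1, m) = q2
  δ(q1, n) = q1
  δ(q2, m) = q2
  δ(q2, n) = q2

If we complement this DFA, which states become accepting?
Complement accept states = All states \ Original accept states
= {q0, q1, q2} \ {q1}
{q0, q2}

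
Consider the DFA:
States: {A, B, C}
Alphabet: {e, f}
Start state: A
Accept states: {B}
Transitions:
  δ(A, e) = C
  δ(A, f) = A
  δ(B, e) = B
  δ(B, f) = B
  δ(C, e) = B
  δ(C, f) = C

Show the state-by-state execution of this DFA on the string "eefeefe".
read 'e': A → C
  read 'e': C → B
  read 'f': B → B
  read 'e': B → B
  read 'e': B → B
  read 'f': B → B
  read 'e': B → B
A -> C -> B -> B -> B -> B -> B -> B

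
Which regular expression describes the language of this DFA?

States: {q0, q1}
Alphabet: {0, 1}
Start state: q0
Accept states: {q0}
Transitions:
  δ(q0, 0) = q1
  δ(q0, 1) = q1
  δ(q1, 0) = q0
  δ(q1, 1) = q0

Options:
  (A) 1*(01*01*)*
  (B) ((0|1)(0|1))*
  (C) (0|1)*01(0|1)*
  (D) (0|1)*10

Check each option against the DFA on short strings; one disagreement eliminates an option:
  (A) 1*(01*01*)*: on '1' the DFA goes q0 → q1 and rejects (q1 ∉ Accept), but the regex matches it → eliminate
  (B) ((0|1)(0|1))*: agrees with the DFA on every string of length ≤ 6
  (C) (0|1)*01(0|1)*: on ε the DFA stays in q0 and accepts (q0 ∈ Accept), but the regex does not match it → eliminate
  (D) (0|1)*10: on ε the DFA stays in q0 and accepts (q0 ∈ Accept), but the regex does not match it → eliminate
Only (B) is consistent with the DFA.
(B) ((0|1)(0|1))*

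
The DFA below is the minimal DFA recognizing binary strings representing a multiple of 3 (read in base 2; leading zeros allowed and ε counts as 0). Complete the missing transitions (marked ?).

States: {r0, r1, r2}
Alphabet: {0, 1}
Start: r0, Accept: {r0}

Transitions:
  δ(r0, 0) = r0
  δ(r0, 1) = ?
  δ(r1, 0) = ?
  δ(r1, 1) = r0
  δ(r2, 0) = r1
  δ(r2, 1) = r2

From the language and accept set, identify what each state tracks — r0: value ≡ 0 (mod 3); r1: value ≡ 1 (mod 3); r2: value ≡ 2 (mod 3).
Each missing δ(q, a) is the state matching the new tracked value after reading a.
δ(r0, 1) = r1; δ(r1, 0) = r2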